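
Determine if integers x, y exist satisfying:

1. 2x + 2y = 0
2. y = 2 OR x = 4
Yes

Take x = 4, y = -4. Substituting into each constraint:
  (1) 2(4) + 2(-4) = 0 ✓
  (2) x = 4, target 4 ✓ (second branch holds)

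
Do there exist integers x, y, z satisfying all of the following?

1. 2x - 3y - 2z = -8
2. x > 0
Yes

Take x = 1, y = 2, z = 2. Substituting into each constraint:
  (1) 2(1) - 3(2) - 2(2) = -8 ✓
  (2) 1 > 0 ✓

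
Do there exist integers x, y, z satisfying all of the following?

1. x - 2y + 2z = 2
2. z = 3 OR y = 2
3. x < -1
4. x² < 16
Yes

Take x = -2, y = 1, z = 3. Substituting into each constraint:
  (1) (-2) - 2(1) + 2(3) = 2 ✓
  (2) z = 3, target 3 ✓ (first branch holds)
  (3) -2 < -1 ✓
  (4) x² = (-2)² = 4, and 4 < 16 ✓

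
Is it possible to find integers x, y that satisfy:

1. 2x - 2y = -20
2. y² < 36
Yes

Take x = -10, y = 0. Substituting into each constraint:
  (1) 2(-10) - 2(0) = -20 ✓
  (2) y² = (0)² = 0, and 0 < 36 ✓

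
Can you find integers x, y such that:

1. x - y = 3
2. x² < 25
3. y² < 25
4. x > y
Yes

Take x = 3, y = 0. Substituting into each constraint:
  (1) 3 + 0 = 3 ✓
  (2) x² = (3)² = 9, and 9 < 25 ✓
  (3) y² = (0)² = 0, and 0 < 25 ✓
  (4) 3 > 0 ✓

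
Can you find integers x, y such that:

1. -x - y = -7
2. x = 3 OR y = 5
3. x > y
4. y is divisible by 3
No

A contradictory subset is {-x - y = -7, x = 3 OR y = 5, x > y}. No integer assignment can satisfy these jointly:

  - -x - y = -7: is a linear equation tying the variables together
  - x = 3 OR y = 5: forces a choice: either x = 3 or y = 5
  - x > y: bounds one variable relative to another variable

Split on the disjunction (x = 3 OR y = 5):
  • If x = 3: the equation forces y = 4, giving (x, y) = (3, 4), which violates x > y.
  • If y = 5: the equation forces x = 2, giving (y, x) = (5, 2), which violates x > y.
Both branches are infeasible, so the system has no integer solution.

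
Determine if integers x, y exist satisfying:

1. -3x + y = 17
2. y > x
Yes

Take x = -5, y = 2. Substituting into each constraint:
  (1) -3(-5) + 2 = 17 ✓
  (2) 2 > -5 ✓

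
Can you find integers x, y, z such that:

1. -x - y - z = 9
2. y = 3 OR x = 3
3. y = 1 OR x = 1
Yes

Take x = 3, y = 1, z = -13. Substituting into each constraint:
  (1) (-3) + (-1) + 13 = 9 ✓
  (2) x = 3, target 3 ✓ (second branch holds)
  (3) y = 1, target 1 ✓ (first branch holds)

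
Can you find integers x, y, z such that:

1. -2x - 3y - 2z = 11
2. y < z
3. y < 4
Yes

Take x = -9, y = 1, z = 2. Substituting into each constraint:
  (1) -2(-9) - 3(1) - 2(2) = 11 ✓
  (2) 1 < 2 ✓
  (3) 1 < 4 ✓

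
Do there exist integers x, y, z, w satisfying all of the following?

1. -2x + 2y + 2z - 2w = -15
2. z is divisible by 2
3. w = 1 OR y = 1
No

Even the single constraint (-2x + 2y + 2z - 2w = -15) is infeasible over the integers.

  - -2x + 2y + 2z - 2w = -15: every term on the left is divisible by 2, so the LHS ≡ 0 (mod 2), but the RHS -15 is not — no integer solution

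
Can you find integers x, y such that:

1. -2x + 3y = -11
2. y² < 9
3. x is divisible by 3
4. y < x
No

A contradictory subset is {-2x + 3y = -11, x is divisible by 3}. No integer assignment can satisfy these jointly:

  - -2x + 3y = -11: is a linear equation tying the variables together
  - x is divisible by 3: restricts x to multiples of 3

Modular obstruction: writing x = 3x', every remaining term of the linear equation is divisible by 3, so the left side is ≡ 0 (mod 3); but the right side -11 ≡ 1 (mod 3). No integers can satisfy it.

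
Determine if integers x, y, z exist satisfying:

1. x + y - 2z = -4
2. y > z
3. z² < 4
Yes

Take x = -5, y = 1, z = 0. Substituting into each constraint:
  (1) (-5) + 1 - 2(0) = -4 ✓
  (2) 1 > 0 ✓
  (3) z² = (0)² = 0, and 0 < 4 ✓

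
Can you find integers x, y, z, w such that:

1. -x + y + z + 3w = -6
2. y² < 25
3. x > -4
Yes

Take x = 6, y = 0, z = 0, w = 0. Substituting into each constraint:
  (1) (-6) + 0 + 0 + 3(0) = -6 ✓
  (2) y² = (0)² = 0, and 0 < 25 ✓
  (3) 6 > -4 ✓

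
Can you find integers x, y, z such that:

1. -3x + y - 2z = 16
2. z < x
Yes

Take x = 1, y = 19, z = 0. Substituting into each constraint:
  (1) -3(1) + 19 - 2(0) = 16 ✓
  (2) 0 < 1 ✓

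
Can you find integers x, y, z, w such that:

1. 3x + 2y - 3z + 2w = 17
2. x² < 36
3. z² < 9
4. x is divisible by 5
Yes

Take x = 0, y = 10, z = 1, w = 0. Substituting into each constraint:
  (1) 3(0) + 2(10) - 3(1) + 2(0) = 17 ✓
  (2) x² = (0)² = 0, and 0 < 36 ✓
  (3) z² = (1)² = 1, and 1 < 9 ✓
  (4) 0 = 5 × 0, remainder 0 ✓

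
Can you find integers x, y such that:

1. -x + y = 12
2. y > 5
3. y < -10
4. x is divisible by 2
No

A contradictory subset is {y > 5, y < -10}. No integer assignment can satisfy these jointly:

  - y > 5: bounds one variable relative to a constant
  - y < -10: bounds one variable relative to a constant

Direct contradiction: the bounds on y require y ≥ 6 and y ≤ -11 simultaneously, which is empty.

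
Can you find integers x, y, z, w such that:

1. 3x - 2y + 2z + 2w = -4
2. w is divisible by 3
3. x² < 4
Yes

Take x = 0, y = 0, z = -2, w = 0. Substituting into each constraint:
  (1) 3(0) - 2(0) + 2(-2) + 2(0) = -4 ✓
  (2) 0 = 3 × 0, remainder 0 ✓
  (3) x² = (0)² = 0, and 0 < 4 ✓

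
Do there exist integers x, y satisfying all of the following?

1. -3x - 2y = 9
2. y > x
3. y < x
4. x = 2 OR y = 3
No

A contradictory subset is {y > x, y < x}. No integer assignment can satisfy these jointly:

  - y > x: bounds one variable relative to another variable
  - y < x: bounds one variable relative to another variable

Direct contradiction: y > x and x > y cannot both hold.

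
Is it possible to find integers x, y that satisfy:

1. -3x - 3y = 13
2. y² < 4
No

Even the single constraint (-3x - 3y = 13) is infeasible over the integers.

  - -3x - 3y = 13: every term on the left is divisible by 3, so the LHS ≡ 0 (mod 3), but the RHS 13 is not — no integer solution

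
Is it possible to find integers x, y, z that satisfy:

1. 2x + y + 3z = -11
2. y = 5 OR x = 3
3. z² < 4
Yes

Take x = -8, y = 5, z = 0. Substituting into each constraint:
  (1) 2(-8) + 5 + 3(0) = -11 ✓
  (2) y = 5, target 5 ✓ (first branch holds)
  (3) z² = (0)² = 0, and 0 < 4 ✓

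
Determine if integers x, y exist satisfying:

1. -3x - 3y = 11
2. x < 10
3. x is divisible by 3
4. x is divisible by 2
No

Even the single constraint (-3x - 3y = 11) is infeasible over the integers.

  - -3x - 3y = 11: every term on the left is divisible by 3, so the LHS ≡ 0 (mod 3), but the RHS 11 is not — no integer solution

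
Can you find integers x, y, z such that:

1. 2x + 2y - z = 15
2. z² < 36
Yes

Take x = 0, y = 8, z = 1. Substituting into each constraint:
  (1) 2(0) + 2(8) + (-1) = 15 ✓
  (2) z² = (1)² = 1, and 1 < 36 ✓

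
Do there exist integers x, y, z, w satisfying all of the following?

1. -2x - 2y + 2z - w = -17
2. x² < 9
Yes

Take x = 0, y = 8, z = 0, w = 1. Substituting into each constraint:
  (1) -2(0) - 2(8) + 2(0) + (-1) = -17 ✓
  (2) x² = (0)² = 0, and 0 < 9 ✓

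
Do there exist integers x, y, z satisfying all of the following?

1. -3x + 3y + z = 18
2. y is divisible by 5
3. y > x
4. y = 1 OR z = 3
Yes

Take x = -5, y = 0, z = 3. Substituting into each constraint:
  (1) -3(-5) + 3(0) + 3 = 18 ✓
  (2) 0 = 5 × 0, remainder 0 ✓
  (3) 0 > -5 ✓
  (4) z = 3, target 3 ✓ (second branch holds)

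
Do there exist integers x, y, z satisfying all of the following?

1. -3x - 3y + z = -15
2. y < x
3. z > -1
Yes

Take x = 5, y = 0, z = 0. Substituting into each constraint:
  (1) -3(5) - 3(0) + 0 = -15 ✓
  (2) 0 < 5 ✓
  (3) 0 > -1 ✓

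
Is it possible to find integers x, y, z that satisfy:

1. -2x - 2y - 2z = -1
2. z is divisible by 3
No

Even the single constraint (-2x - 2y - 2z = -1) is infeasible over the integers.

  - -2x - 2y - 2z = -1: every term on the left is divisible by 2, so the LHS ≡ 0 (mod 2), but the RHS -1 is not — no integer solution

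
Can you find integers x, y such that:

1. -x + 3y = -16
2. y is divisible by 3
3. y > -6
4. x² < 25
No

The full constraint system is jointly infeasible over the integers. Each constraint and what it forces:

  - -x + 3y = -16: is a linear equation tying the variables together
  - y is divisible by 3: restricts y to multiples of 3
  - y > -6: bounds one variable relative to a constant
  - x² < 25: restricts x to |x| ≤ 4

The bounds confine x to {-4, -3, -2, -1, 0, 1, 2, 3, 4}. For each value, substitute into the equation:
  • x = -4: the equation gives 3y = -20, so y would not be an integer.
  • x = -3: the equation gives 3y = -19, so y would not be an integer.
  • x = -2: the equation forces y = -6, but this violates the bound y ≥ -5.
  • x = -1: the equation gives 3y = -17, so y would not be an integer.
  • x = 0: the equation gives 3y = -16, so y would not be an integer.
  • x = 1: the equation forces y = -5, but 3 does not divide -5.
  • x = 2: the equation gives 3y = -14, so y would not be an integer.
  • x = 3: the equation gives 3y = -13, so y would not be an integer.
  • x = 4: the equation forces y = -4, but 3 does not divide -4.
Every case fails, so no integer solution exists.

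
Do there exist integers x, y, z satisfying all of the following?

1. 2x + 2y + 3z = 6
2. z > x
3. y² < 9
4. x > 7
No

The full constraint system is jointly infeasible over the integers. Each constraint and what it forces:

  - 2x + 2y + 3z = 6: is a linear equation tying the variables together
  - z > x: bounds one variable relative to another variable
  - y² < 9: restricts y to |y| ≤ 2
  - x > 7: bounds one variable relative to a constant

Propagating the comparison: z > x and x ≥ 8 give z ≥ 9. Range argument: with x ∈ [8, ∞], y ∈ [-2, 2], z ∈ [9, ∞], the left side of the equation is at least 39, but the right side is 6 < 39. No integer solution exists.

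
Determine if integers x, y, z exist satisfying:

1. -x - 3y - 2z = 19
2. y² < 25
Yes

Take x = 1, y = 0, z = -10. Substituting into each constraint:
  (1) (-1) - 3(0) - 2(-10) = 19 ✓
  (2) y² = (0)² = 0, and 0 < 25 ✓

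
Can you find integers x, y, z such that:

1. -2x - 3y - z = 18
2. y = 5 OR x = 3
Yes

Take x = -16, y = 5, z = -1. Substituting into each constraint:
  (1) -2(-16) - 3(5) + 1 = 18 ✓
  (2) y = 5, target 5 ✓ (first branch holds)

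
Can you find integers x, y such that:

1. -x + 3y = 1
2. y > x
Yes

Take x = -1, y = 0. Substituting into each constraint:
  (1) 1 + 3(0) = 1 ✓
  (2) 0 > -1 ✓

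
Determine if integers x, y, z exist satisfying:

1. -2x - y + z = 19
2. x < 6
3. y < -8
Yes

Take x = -5, y = -9, z = 0. Substituting into each constraint:
  (1) -2(-5) + 9 + 0 = 19 ✓
  (2) -5 < 6 ✓
  (3) -9 < -8 ✓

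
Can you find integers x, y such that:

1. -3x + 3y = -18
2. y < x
Yes

Take x = 6, y = 0. Substituting into each constraint:
  (1) -3(6) + 3(0) = -18 ✓
  (2) 0 < 6 ✓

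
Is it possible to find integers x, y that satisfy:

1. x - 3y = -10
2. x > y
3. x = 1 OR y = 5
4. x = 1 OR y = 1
No

A contradictory subset is {x - 3y = -10, x > y, x = 1 OR y = 1}. No integer assignment can satisfy these jointly:

  - x - 3y = -10: is a linear equation tying the variables together
  - x > y: bounds one variable relative to another variable
  - x = 1 OR y = 1: forces a choice: either x = 1 or y = 1

Split on the disjunction (x = 1 OR y = 1):
  • If x = 1: with x = 1, every remaining term of the linear equation is divisible by 3, so the left side is ≡ 0 (mod 3); but the right side -11 ≡ 1 (mod 3). No integers can satisfy it.
  • If y = 1: the equation forces x = -7, giving (y, x) = (1, -7), which violates x > y.
Both branches are infeasible, so the system has no integer solution.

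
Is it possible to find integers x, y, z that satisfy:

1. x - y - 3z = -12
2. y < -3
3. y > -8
Yes

Take x = 0, y = -6, z = 6. Substituting into each constraint:
  (1) 0 + 6 - 3(6) = -12 ✓
  (2) -6 < -3 ✓
  (3) -6 > -8 ✓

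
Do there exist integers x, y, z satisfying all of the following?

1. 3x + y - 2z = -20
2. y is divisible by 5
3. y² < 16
Yes

Take x = -6, y = 0, z = 1. Substituting into each constraint:
  (1) 3(-6) + 0 - 2(1) = -20 ✓
  (2) 0 = 5 × 0, remainder 0 ✓
  (3) y² = (0)² = 0, and 0 < 16 ✓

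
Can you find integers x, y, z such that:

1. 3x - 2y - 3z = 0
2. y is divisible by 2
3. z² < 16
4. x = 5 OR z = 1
Yes

Take x = 5, y = 12, z = -3. Substituting into each constraint:
  (1) 3(5) - 2(12) - 3(-3) = 0 ✓
  (2) 12 = 2 × 6, remainder 0 ✓
  (3) z² = (-3)² = 9, and 9 < 16 ✓
  (4) x = 5, target 5 ✓ (first branch holds)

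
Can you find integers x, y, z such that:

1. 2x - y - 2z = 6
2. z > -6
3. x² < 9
Yes

Take x = 0, y = 0, z = -3. Substituting into each constraint:
  (1) 2(0) + 0 - 2(-3) = 6 ✓
  (2) -3 > -6 ✓
  (3) x² = (0)² = 0, and 0 < 9 ✓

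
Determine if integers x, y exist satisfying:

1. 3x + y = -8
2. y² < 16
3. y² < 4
Yes

Take x = -3, y = 1. Substituting into each constraint:
  (1) 3(-3) + 1 = -8 ✓
  (2) y² = (1)² = 1, and 1 < 16 ✓
  (3) y² = (1)² = 1, and 1 < 4 ✓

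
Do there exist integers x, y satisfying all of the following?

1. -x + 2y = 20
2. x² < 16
Yes

Take x = 0, y = 10. Substituting into each constraint:
  (1) 0 + 2(10) = 20 ✓
  (2) x² = (0)² = 0, and 0 < 16 ✓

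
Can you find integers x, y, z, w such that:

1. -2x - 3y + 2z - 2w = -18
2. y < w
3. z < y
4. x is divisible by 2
Yes

Take x = 0, y = 0, z = -8, w = 1. Substituting into each constraint:
  (1) -2(0) - 3(0) + 2(-8) - 2(1) = -18 ✓
  (2) 0 < 1 ✓
  (3) -8 < 0 ✓
  (4) 0 = 2 × 0, remainder 0 ✓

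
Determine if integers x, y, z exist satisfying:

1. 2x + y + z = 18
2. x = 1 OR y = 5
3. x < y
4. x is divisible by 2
Yes

Take x = 2, y = 5, z = 9. Substituting into each constraint:
  (1) 2(2) + 5 + 9 = 18 ✓
  (2) y = 5, target 5 ✓ (second branch holds)
  (3) 2 < 5 ✓
  (4) 2 = 2 × 1, remainder 0 ✓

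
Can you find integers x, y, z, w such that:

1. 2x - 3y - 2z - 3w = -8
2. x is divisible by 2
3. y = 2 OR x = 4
Yes

Take x = 0, y = 2, z = 1, w = 0. Substituting into each constraint:
  (1) 2(0) - 3(2) - 2(1) - 3(0) = -8 ✓
  (2) 0 = 2 × 0, remainder 0 ✓
  (3) y = 2, target 2 ✓ (first branch holds)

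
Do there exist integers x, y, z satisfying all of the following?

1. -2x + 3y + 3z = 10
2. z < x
Yes

Take x = 1, y = 4, z = 0. Substituting into each constraint:
  (1) -2(1) + 3(4) + 3(0) = 10 ✓
  (2) 0 < 1 ✓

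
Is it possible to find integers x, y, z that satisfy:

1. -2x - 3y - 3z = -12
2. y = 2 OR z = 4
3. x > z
Yes

Take x = 3, y = 2, z = 0. Substituting into each constraint:
  (1) -2(3) - 3(2) - 3(0) = -12 ✓
  (2) y = 2, target 2 ✓ (first branch holds)
  (3) 3 > 0 ✓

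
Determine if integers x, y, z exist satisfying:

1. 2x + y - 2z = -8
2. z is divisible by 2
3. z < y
Yes

Take x = -5, y = 2, z = 0. Substituting into each constraint:
  (1) 2(-5) + 2 - 2(0) = -8 ✓
  (2) 0 = 2 × 0, remainder 0 ✓
  (3) 0 < 2 ✓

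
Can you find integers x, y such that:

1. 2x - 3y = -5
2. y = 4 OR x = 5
Yes

Take x = 5, y = 5. Substituting into each constraint:
  (1) 2(5) - 3(5) = -5 ✓
  (2) x = 5, target 5 ✓ (second branch holds)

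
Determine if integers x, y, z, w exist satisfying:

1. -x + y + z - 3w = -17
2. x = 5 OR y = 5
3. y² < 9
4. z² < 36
Yes

Take x = 5, y = 0, z = 0, w = 4. Substituting into each constraint:
  (1) (-5) + 0 + 0 - 3(4) = -17 ✓
  (2) x = 5, target 5 ✓ (first branch holds)
  (3) y² = (0)² = 0, and 0 < 9 ✓
  (4) z² = (0)² = 0, and 0 < 36 ✓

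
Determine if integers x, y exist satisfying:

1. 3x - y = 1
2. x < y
Yes

Take x = 1, y = 2. Substituting into each constraint:
  (1) 3(1) + (-2) = 1 ✓
  (2) 1 < 2 ✓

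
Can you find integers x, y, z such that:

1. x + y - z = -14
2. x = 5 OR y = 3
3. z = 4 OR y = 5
Yes

Take x = 5, y = 5, z = 24. Substituting into each constraint:
  (1) 5 + 5 + (-24) = -14 ✓
  (2) x = 5, target 5 ✓ (first branch holds)
  (3) y = 5, target 5 ✓ (second branch holds)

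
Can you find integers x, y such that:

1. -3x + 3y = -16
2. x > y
No

Even the single constraint (-3x + 3y = -16) is infeasible over the integers.

  - -3x + 3y = -16: every term on the left is divisible by 3, so the LHS ≡ 0 (mod 3), but the RHS -16 is not — no integer solution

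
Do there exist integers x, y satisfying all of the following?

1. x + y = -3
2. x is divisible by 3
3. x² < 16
Yes

Take x = 0, y = -3. Substituting into each constraint:
  (1) 0 + (-3) = -3 ✓
  (2) 0 = 3 × 0, remainder 0 ✓
  (3) x² = (0)² = 0, and 0 < 16 ✓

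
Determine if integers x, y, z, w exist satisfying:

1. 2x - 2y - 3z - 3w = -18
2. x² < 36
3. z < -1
Yes

Take x = 0, y = 12, z = -2, w = 0. Substituting into each constraint:
  (1) 2(0) - 2(12) - 3(-2) - 3(0) = -18 ✓
  (2) x² = (0)² = 0, and 0 < 36 ✓
  (3) -2 < -1 ✓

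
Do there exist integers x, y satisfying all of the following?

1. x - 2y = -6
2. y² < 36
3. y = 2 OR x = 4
Yes

Take x = -2, y = 2. Substituting into each constraint:
  (1) (-2) - 2(2) = -6 ✓
  (2) y² = (2)² = 4, and 4 < 36 ✓
  (3) y = 2, target 2 ✓ (first branch holds)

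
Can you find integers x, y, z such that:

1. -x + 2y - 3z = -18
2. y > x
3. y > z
Yes

Take x = 10, y = 11, z = 10. Substituting into each constraint:
  (1) (-10) + 2(11) - 3(10) = -18 ✓
  (2) 11 > 10 ✓
  (3) 11 > 10 ✓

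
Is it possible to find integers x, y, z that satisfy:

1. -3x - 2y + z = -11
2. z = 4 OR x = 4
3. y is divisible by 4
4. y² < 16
Yes

Take x = 5, y = 0, z = 4. Substituting into each constraint:
  (1) -3(5) - 2(0) + 4 = -11 ✓
  (2) z = 4, target 4 ✓ (first branch holds)
  (3) 0 = 4 × 0, remainder 0 ✓
  (4) y² = (0)² = 0, and 0 < 16 ✓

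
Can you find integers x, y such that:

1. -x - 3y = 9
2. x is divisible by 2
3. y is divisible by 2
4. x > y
No

A contradictory subset is {-x - 3y = 9, x is divisible by 2, y is divisible by 2}. No integer assignment can satisfy these jointly:

  - -x - 3y = 9: is a linear equation tying the variables together
  - x is divisible by 2: restricts x to multiples of 2
  - y is divisible by 2: restricts y to multiples of 2

Modular obstruction: writing x = 2x' and writing y = 2y', every remaining term of the linear equation is divisible by 2, so the left side is ≡ 0 (mod 2); but the right side 9 ≡ 1 (mod 2). No integers can satisfy it.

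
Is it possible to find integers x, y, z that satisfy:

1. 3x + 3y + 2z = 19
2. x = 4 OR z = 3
Yes

Take x = 4, y = -1, z = 5. Substituting into each constraint:
  (1) 3(4) + 3(-1) + 2(5) = 19 ✓
  (2) x = 4, target 4 ✓ (first branch holds)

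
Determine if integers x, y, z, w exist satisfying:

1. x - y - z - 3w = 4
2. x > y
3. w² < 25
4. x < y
No

A contradictory subset is {x > y, x < y}. No integer assignment can satisfy these jointly:

  - x > y: bounds one variable relative to another variable
  - x < y: bounds one variable relative to another variable

Direct contradiction: x > y and y > x cannot both hold.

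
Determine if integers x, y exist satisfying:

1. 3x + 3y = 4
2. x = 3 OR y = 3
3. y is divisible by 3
No

Even the single constraint (3x + 3y = 4) is infeasible over the integers.

  - 3x + 3y = 4: every term on the left is divisible by 3, so the LHS ≡ 0 (mod 3), but the RHS 4 is not — no integer solution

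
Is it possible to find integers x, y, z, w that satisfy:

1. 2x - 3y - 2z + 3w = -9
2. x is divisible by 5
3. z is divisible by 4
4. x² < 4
Yes

Take x = 0, y = 0, z = 0, w = -3. Substituting into each constraint:
  (1) 2(0) - 3(0) - 2(0) + 3(-3) = -9 ✓
  (2) 0 = 5 × 0, remainder 0 ✓
  (3) 0 = 4 × 0, remainder 0 ✓
  (4) x² = (0)² = 0, and 0 < 4 ✓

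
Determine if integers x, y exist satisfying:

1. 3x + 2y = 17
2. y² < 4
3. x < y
No

The full constraint system is jointly infeasible over the integers. Each constraint and what it forces:

  - 3x + 2y = 17: is a linear equation tying the variables together
  - y² < 4: restricts y to |y| ≤ 1
  - x < y: bounds one variable relative to another variable

Propagating the comparison: x < y and y ≤ 1 give x ≤ 0. Range argument: with x ∈ [−∞, 0], y ∈ [-1, 1], the left side of the equation is at most 2, but the right side is 17 > 2. No integer solution exists.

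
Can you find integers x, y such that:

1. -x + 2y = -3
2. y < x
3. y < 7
Yes

Take x = 3, y = 0. Substituting into each constraint:
  (1) (-3) + 2(0) = -3 ✓
  (2) 0 < 3 ✓
  (3) 0 < 7 ✓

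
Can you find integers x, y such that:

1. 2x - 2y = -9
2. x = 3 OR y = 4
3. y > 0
No

Even the single constraint (2x - 2y = -9) is infeasible over the integers.

  - 2x - 2y = -9: every term on the left is divisible by 2, so the LHS ≡ 0 (mod 2), but the RHS -9 is not — no integer solution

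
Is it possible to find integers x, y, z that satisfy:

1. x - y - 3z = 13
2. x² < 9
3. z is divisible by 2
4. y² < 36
Yes

Take x = 2, y = -5, z = -2. Substituting into each constraint:
  (1) 2 + 5 - 3(-2) = 13 ✓
  (2) x² = (2)² = 4, and 4 < 9 ✓
  (3) -2 = 2 × -1, remainder 0 ✓
  (4) y² = (-5)² = 25, and 25 < 36 ✓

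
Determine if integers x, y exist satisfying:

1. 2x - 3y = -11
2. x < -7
Yes

Take x = -10, y = -3. Substituting into each constraint:
  (1) 2(-10) - 3(-3) = -11 ✓
  (2) -10 < -7 ✓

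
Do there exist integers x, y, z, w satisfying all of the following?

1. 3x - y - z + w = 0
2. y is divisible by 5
Yes

Take x = 0, y = 0, z = 0, w = 0. Substituting into each constraint:
  (1) 3(0) + 0 + 0 + 0 = 0 ✓
  (2) 0 = 5 × 0, remainder 0 ✓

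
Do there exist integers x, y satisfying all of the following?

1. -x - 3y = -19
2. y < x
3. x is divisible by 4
Yes

Take x = 16, y = 1. Substituting into each constraint:
  (1) (-16) - 3(1) = -19 ✓
  (2) 1 < 16 ✓
  (3) 16 = 4 × 4, remainder 0 ✓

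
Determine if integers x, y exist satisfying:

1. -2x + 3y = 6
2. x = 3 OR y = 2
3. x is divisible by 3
Yes

Take x = 0, y = 2. Substituting into each constraint:
  (1) -2(0) + 3(2) = 6 ✓
  (2) y = 2, target 2 ✓ (second branch holds)
  (3) 0 = 3 × 0, remainder 0 ✓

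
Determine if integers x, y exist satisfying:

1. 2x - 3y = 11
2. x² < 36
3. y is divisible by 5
Yes

Take x = -2, y = -5. Substituting into each constraint:
  (1) 2(-2) - 3(-5) = 11 ✓
  (2) x² = (-2)² = 4, and 4 < 36 ✓
  (3) -5 = 5 × -1, remainder 0 ✓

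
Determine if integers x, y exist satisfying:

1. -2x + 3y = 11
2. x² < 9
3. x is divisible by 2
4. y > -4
Yes

Take x = 2, y = 5. Substituting into each constraint:
  (1) -2(2) + 3(5) = 11 ✓
  (2) x² = (2)² = 4, and 4 < 9 ✓
  (3) 2 = 2 × 1, remainder 0 ✓
  (4) 5 > -4 ✓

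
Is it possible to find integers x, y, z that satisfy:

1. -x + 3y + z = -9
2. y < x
Yes

Take x = 0, y = -1, z = -6. Substituting into each constraint:
  (1) 0 + 3(-1) + (-6) = -9 ✓
  (2) -1 < 0 ✓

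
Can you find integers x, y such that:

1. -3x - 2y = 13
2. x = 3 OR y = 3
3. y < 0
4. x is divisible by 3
Yes

Take x = 3, y = -11. Substituting into each constraint:
  (1) -3(3) - 2(-11) = 13 ✓
  (2) x = 3, target 3 ✓ (first branch holds)
  (3) -11 < 0 ✓
  (4) 3 = 3 × 1, remainder 0 ✓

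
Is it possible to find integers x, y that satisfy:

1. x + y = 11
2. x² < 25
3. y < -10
No

The full constraint system is jointly infeasible over the integers. Each constraint and what it forces:

  - x + y = 11: is a linear equation tying the variables together
  - x² < 25: restricts x to |x| ≤ 4
  - y < -10: bounds one variable relative to a constant

Range argument: with x ∈ [-4, 4], y ∈ [−∞, -11], the left side of the equation is at most -7, but the right side is 11 > -7. No integer solution exists.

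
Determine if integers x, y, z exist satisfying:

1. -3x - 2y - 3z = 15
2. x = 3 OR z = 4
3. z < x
Yes

Take x = 5, y = -21, z = 4. Substituting into each constraint:
  (1) -3(5) - 2(-21) - 3(4) = 15 ✓
  (2) z = 4, target 4 ✓ (second branch holds)
  (3) 4 < 5 ✓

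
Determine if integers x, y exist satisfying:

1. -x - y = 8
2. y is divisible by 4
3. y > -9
Yes

Take x = -8, y = 0. Substituting into each constraint:
  (1) 8 + 0 = 8 ✓
  (2) 0 = 4 × 0, remainder 0 ✓
  (3) 0 > -9 ✓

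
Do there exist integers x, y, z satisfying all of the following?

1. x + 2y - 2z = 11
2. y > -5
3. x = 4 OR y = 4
Yes

Take x = 5, y = 4, z = 1. Substituting into each constraint:
  (1) 5 + 2(4) - 2(1) = 11 ✓
  (2) 4 > -5 ✓
  (3) y = 4, target 4 ✓ (second branch holds)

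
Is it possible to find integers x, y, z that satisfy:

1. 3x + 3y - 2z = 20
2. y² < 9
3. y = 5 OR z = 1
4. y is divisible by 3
No

A contradictory subset is {3x + 3y - 2z = 20, y² < 9, y = 5 OR z = 1}. No integer assignment can satisfy these jointly:

  - 3x + 3y - 2z = 20: is a linear equation tying the variables together
  - y² < 9: restricts y to |y| ≤ 2
  - y = 5 OR z = 1: forces a choice: either y = 5 or z = 1

Split on the disjunction (y = 5 OR z = 1):
  • If y = 5: this contradicts y² < 9, which requires |y| ≤ 2.
  • If z = 1: with z = 1, every remaining term of the linear equation is divisible by 3, so the left side is ≡ 0 (mod 3); but the right side 22 ≡ 1 (mod 3). No integers can satisfy it.
Both branches are infeasible, so the system has no integer solution.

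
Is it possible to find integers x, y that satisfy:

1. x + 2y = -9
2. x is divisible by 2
No

The full constraint system is jointly infeasible over the integers. Each constraint and what it forces:

  - x + 2y = -9: is a linear equation tying the variables together
  - x is divisible by 2: restricts x to multiples of 2

Modular obstruction: writing x = 2x', every remaining term of the linear equation is divisible by 2, so the left side is ≡ 0 (mod 2); but the right side -9 ≡ 1 (mod 2). No integers can satisfy it.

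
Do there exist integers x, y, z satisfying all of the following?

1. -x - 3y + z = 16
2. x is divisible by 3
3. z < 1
Yes

Take x = 0, y = -6, z = -2. Substituting into each constraint:
  (1) 0 - 3(-6) + (-2) = 16 ✓
  (2) 0 = 3 × 0, remainder 0 ✓
  (3) -2 < 1 ✓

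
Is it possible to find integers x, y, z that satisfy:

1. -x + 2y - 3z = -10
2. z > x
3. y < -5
Yes

Take x = -2, y = -6, z = 0. Substituting into each constraint:
  (1) 2 + 2(-6) - 3(0) = -10 ✓
  (2) 0 > -2 ✓
  (3) -6 < -5 ✓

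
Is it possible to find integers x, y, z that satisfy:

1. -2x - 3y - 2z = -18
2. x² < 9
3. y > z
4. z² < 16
Yes

Take x = 0, y = 4, z = 3. Substituting into each constraint:
  (1) -2(0) - 3(4) - 2(3) = -18 ✓
  (2) x² = (0)² = 0, and 0 < 9 ✓
  (3) 4 > 3 ✓
  (4) z² = (3)² = 9, and 9 < 16 ✓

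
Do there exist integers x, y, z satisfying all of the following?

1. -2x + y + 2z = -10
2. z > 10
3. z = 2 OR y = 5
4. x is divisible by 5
No

A contradictory subset is {-2x + y + 2z = -10, z > 10, z = 2 OR y = 5}. No integer assignment can satisfy these jointly:

  - -2x + y + 2z = -10: is a linear equation tying the variables together
  - z > 10: bounds one variable relative to a constant
  - z = 2 OR y = 5: forces a choice: either z = 2 or y = 5

Split on the disjunction (z = 2 OR y = 5):
  • If z = 2: this contradicts the bound z ≥ 11.
  • If y = 5: with y = 5, every remaining term of the linear equation is divisible by 2, so the left side is ≡ 0 (mod 2); but the right side -15 ≡ 1 (mod 2). No integers can satisfy it.
Both branches are infeasible, so the system has no integer solution.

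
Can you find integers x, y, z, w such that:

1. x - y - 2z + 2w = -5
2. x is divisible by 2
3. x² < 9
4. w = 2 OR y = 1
Yes

Take x = 0, y = -1, z = 5, w = 2. Substituting into each constraint:
  (1) 0 + 1 - 2(5) + 2(2) = -5 ✓
  (2) 0 = 2 × 0, remainder 0 ✓
  (3) x² = (0)² = 0, and 0 < 9 ✓
  (4) w = 2, target 2 ✓ (first branch holds)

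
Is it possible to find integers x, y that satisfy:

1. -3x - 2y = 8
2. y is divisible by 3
No

The full constraint system is jointly infeasible over the integers. Each constraint and what it forces:

  - -3x - 2y = 8: is a linear equation tying the variables together
  - y is divisible by 3: restricts y to multiples of 3

Modular obstruction: writing y = 3y', every remaining term of the linear equation is divisible by 3, so the left side is ≡ 0 (mod 3); but the right side 8 ≡ 2 (mod 3). No integers can satisfy it.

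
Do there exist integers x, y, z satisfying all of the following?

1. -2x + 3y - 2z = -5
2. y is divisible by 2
No

The full constraint system is jointly infeasible over the integers. Each constraint and what it forces:

  - -2x + 3y - 2z = -5: is a linear equation tying the variables together
  - y is divisible by 2: restricts y to multiples of 2

Modular obstruction: writing y = 2y', every remaining term of the linear equation is divisible by 2, so the left side is ≡ 0 (mod 2); but the right side -5 ≡ 1 (mod 2). No integers can satisfy it.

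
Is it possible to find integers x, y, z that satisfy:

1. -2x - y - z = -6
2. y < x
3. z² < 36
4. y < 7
Yes

Take x = 1, y = 0, z = 4. Substituting into each constraint:
  (1) -2(1) + 0 + (-4) = -6 ✓
  (2) 0 < 1 ✓
  (3) z² = (4)² = 16, and 16 < 36 ✓
  (4) 0 < 7 ✓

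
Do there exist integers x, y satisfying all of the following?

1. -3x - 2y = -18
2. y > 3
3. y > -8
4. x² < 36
Yes

Take x = 2, y = 6. Substituting into each constraint:
  (1) -3(2) - 2(6) = -18 ✓
  (2) 6 > 3 ✓
  (3) 6 > -8 ✓
  (4) x² = (2)² = 4, and 4 < 36 ✓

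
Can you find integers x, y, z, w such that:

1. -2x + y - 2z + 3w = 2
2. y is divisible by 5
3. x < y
Yes

Take x = -1, y = 0, z = 0, w = 0. Substituting into each constraint:
  (1) -2(-1) + 0 - 2(0) + 3(0) = 2 ✓
  (2) 0 = 5 × 0, remainder 0 ✓
  (3) -1 < 0 ✓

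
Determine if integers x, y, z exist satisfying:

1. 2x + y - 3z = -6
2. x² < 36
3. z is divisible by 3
Yes

Take x = 0, y = -6, z = 0. Substituting into each constraint:
  (1) 2(0) + (-6) - 3(0) = -6 ✓
  (2) x² = (0)² = 0, and 0 < 36 ✓
  (3) 0 = 3 × 0, remainder 0 ✓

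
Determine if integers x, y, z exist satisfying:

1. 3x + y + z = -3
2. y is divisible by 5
Yes

Take x = -1, y = 0, z = 0. Substituting into each constraint:
  (1) 3(-1) + 0 + 0 = -3 ✓
  (2) 0 = 5 × 0, remainder 0 ✓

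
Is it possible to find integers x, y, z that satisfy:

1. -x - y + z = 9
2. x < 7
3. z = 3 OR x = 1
Yes

Take x = -6, y = 0, z = 3. Substituting into each constraint:
  (1) 6 + 0 + 3 = 9 ✓
  (2) -6 < 7 ✓
  (3) z = 3, target 3 ✓ (first branch holds)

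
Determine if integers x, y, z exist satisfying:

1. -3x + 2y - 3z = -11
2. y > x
Yes

Take x = 1, y = 2, z = 4. Substituting into each constraint:
  (1) -3(1) + 2(2) - 3(4) = -11 ✓
  (2) 2 > 1 ✓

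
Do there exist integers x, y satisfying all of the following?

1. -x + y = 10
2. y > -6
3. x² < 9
Yes

Take x = 0, y = 10. Substituting into each constraint:
  (1) 0 + 10 = 10 ✓
  (2) 10 > -6 ✓
  (3) x² = (0)² = 0, and 0 < 9 ✓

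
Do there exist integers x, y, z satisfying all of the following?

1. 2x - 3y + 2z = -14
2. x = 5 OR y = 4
Yes

Take x = 5, y = 8, z = 0. Substituting into each constraint:
  (1) 2(5) - 3(8) + 2(0) = -14 ✓
  (2) x = 5, target 5 ✓ (first branch holds)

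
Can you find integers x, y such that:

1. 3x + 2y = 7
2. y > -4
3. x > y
Yes

Take x = 3, y = -1. Substituting into each constraint:
  (1) 3(3) + 2(-1) = 7 ✓
  (2) -1 > -4 ✓
  (3) 3 > -1 ✓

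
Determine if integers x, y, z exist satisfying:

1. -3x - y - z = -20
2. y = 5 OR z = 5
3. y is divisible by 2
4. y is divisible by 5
Yes

Take x = 5, y = 0, z = 5. Substituting into each constraint:
  (1) -3(5) + 0 + (-5) = -20 ✓
  (2) z = 5, target 5 ✓ (second branch holds)
  (3) 0 = 2 × 0, remainder 0 ✓
  (4) 0 = 5 × 0, remainder 0 ✓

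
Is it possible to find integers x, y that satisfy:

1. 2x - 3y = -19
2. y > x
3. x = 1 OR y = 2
Yes

Take x = 1, y = 7. Substituting into each constraint:
  (1) 2(1) - 3(7) = -19 ✓
  (2) 7 > 1 ✓
  (3) x = 1, target 1 ✓ (first branch holds)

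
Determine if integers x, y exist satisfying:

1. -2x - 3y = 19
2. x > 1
Yes

Take x = 4, y = -9. Substituting into each constraint:
  (1) -2(4) - 3(-9) = 19 ✓
  (2) 4 > 1 ✓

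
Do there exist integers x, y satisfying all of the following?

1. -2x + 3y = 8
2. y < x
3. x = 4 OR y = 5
No

The full constraint system is jointly infeasible over the integers. Each constraint and what it forces:

  - -2x + 3y = 8: is a linear equation tying the variables together
  - y < x: bounds one variable relative to another variable
  - x = 4 OR y = 5: forces a choice: either x = 4 or y = 5

Split on the disjunction (x = 4 OR y = 5):
  • If x = 4: with x = 4, every remaining term of the linear equation is divisible by 3, so the left side is ≡ 0 (mod 3); but the right side 16 ≡ 1 (mod 3). No integers can satisfy it.
  • If y = 5: with y = 5, every remaining term of the linear equation is divisible by 2, so the left side is ≡ 0 (mod 2); but the right side -7 ≡ 1 (mod 2). No integers can satisfy it.
Both branches are infeasible, so the system has no integer solution.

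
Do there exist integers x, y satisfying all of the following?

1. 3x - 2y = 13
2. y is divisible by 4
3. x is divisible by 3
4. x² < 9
No

The full constraint system is jointly infeasible over the integers. Each constraint and what it forces:

  - 3x - 2y = 13: is a linear equation tying the variables together
  - y is divisible by 4: restricts y to multiples of 4
  - x is divisible by 3: restricts x to multiples of 3
  - x² < 9: restricts x to |x| ≤ 2

The bounds confine x to {0} with 3 | x. For each value, substitute into the equation:
  • x = 0: the equation gives -2y = 13, so y would not be an integer.
Every case fails, so no integer solution exists.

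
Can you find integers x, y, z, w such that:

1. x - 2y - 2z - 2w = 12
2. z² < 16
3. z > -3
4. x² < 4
Yes

Take x = 0, y = 0, z = 0, w = -6. Substituting into each constraint:
  (1) 0 - 2(0) - 2(0) - 2(-6) = 12 ✓
  (2) z² = (0)² = 0, and 0 < 16 ✓
  (3) 0 > -3 ✓
  (4) x² = (0)² = 0, and 0 < 4 ✓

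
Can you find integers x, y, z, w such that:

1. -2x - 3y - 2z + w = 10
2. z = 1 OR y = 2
Yes

Take x = 0, y = 0, z = 1, w = 12. Substituting into each constraint:
  (1) -2(0) - 3(0) - 2(1) + 12 = 10 ✓
  (2) z = 1, target 1 ✓ (first branch holds)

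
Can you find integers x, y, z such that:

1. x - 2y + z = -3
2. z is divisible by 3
Yes

Take x = -3, y = 0, z = 0. Substituting into each constraint:
  (1) (-3) - 2(0) + 0 = -3 ✓
  (2) 0 = 3 × 0, remainder 0 ✓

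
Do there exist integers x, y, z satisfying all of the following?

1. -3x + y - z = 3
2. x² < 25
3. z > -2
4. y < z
Yes

Take x = -2, y = -3, z = 0. Substituting into each constraint:
  (1) -3(-2) + (-3) + 0 = 3 ✓
  (2) x² = (-2)² = 4, and 4 < 25 ✓
  (3) 0 > -2 ✓
  (4) -3 < 0 ✓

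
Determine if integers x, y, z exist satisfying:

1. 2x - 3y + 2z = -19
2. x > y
Yes

Take x = 2, y = 1, z = -10. Substituting into each constraint:
  (1) 2(2) - 3(1) + 2(-10) = -19 ✓
  (2) 2 > 1 ✓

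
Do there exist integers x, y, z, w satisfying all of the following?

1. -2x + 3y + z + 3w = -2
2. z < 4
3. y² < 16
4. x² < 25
Yes

Take x = 1, y = 0, z = 0, w = 0. Substituting into each constraint:
  (1) -2(1) + 3(0) + 0 + 3(0) = -2 ✓
  (2) 0 < 4 ✓
  (3) y² = (0)² = 0, and 0 < 16 ✓
  (4) x² = (1)² = 1, and 1 < 25 ✓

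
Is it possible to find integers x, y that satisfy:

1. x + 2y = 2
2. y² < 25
Yes

Take x = 0, y = 1. Substituting into each constraint:
  (1) 0 + 2(1) = 2 ✓
  (2) y² = (1)² = 1, and 1 < 25 ✓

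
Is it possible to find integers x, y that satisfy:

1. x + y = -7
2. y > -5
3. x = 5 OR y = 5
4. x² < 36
No

The full constraint system is jointly infeasible over the integers. Each constraint and what it forces:

  - x + y = -7: is a linear equation tying the variables together
  - y > -5: bounds one variable relative to a constant
  - x = 5 OR y = 5: forces a choice: either x = 5 or y = 5
  - x² < 36: restricts x to |x| ≤ 5

Split on the disjunction (x = 5 OR y = 5):
  • If x = 5: the equation forces y = -12, which contradicts the bound y ≥ -4.
  • If y = 5: the equation forces x = -12, but x² < 36 requires |x| ≤ 5.
Both branches are infeasible, so the system has no integer solution.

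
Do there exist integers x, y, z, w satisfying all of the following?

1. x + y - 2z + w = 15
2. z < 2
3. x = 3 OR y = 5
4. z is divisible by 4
Yes

Take x = 2, y = 5, z = 0, w = 8. Substituting into each constraint:
  (1) 2 + 5 - 2(0) + 8 = 15 ✓
  (2) 0 < 2 ✓
  (3) y = 5, target 5 ✓ (second branch holds)
  (4) 0 = 4 × 0, remainder 0 ✓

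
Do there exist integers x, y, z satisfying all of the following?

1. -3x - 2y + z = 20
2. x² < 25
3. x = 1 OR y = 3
Yes

Take x = 1, y = -11, z = 1. Substituting into each constraint:
  (1) -3(1) - 2(-11) + 1 = 20 ✓
  (2) x² = (1)² = 1, and 1 < 25 ✓
  (3) x = 1, target 1 ✓ (first branch holds)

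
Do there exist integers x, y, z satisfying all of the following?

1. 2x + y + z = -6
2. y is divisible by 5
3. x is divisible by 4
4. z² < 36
Yes

Take x = -4, y = 0, z = 2. Substituting into each constraint:
  (1) 2(-4) + 0 + 2 = -6 ✓
  (2) 0 = 5 × 0, remainder 0 ✓
  (3) -4 = 4 × -1, remainder 0 ✓
  (4) z² = (2)² = 4, and 4 < 36 ✓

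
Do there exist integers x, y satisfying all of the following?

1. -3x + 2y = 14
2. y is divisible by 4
Yes

Take x = 6, y = 16. Substituting into each constraint:
  (1) -3(6) + 2(16) = 14 ✓
  (2) 16 = 4 × 4, remainder 0 ✓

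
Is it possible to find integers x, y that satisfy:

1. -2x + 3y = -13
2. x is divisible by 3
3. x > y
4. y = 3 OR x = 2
No

A contradictory subset is {-2x + 3y = -13, x is divisible by 3, y = 3 OR x = 2}. No integer assignment can satisfy these jointly:

  - -2x + 3y = -13: is a linear equation tying the variables together
  - x is divisible by 3: restricts x to multiples of 3
  - y = 3 OR x = 2: forces a choice: either y = 3 or x = 2

Modular obstruction: writing x = 3x', every remaining term of the linear equation is divisible by 3, so the left side is ≡ 0 (mod 3); but the right side -13 ≡ 2 (mod 3). No integers can satisfy it.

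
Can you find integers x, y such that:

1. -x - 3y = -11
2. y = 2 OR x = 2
Yes

Take x = 5, y = 2. Substituting into each constraint:
  (1) (-5) - 3(2) = -11 ✓
  (2) y = 2, target 2 ✓ (first branch holds)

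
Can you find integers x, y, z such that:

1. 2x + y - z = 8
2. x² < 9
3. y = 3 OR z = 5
Yes

Take x = 0, y = 13, z = 5. Substituting into each constraint:
  (1) 2(0) + 13 + (-5) = 8 ✓
  (2) x² = (0)² = 0, and 0 < 9 ✓
  (3) z = 5, target 5 ✓ (second branch holds)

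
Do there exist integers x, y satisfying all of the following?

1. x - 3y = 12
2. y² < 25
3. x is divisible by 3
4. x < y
No

A contradictory subset is {x - 3y = 12, y² < 25, x < y}. No integer assignment can satisfy these jointly:

  - x - 3y = 12: is a linear equation tying the variables together
  - y² < 25: restricts y to |y| ≤ 4
  - x < y: bounds one variable relative to another variable

The bounds confine y to {-4, -3, -2, -1, 0, 1, 2, 3, 4}. For each value, substitute into the equation:
  • y = -4: the equation forces x = 0, but y > x fails since -4 ≤ 0.
  • y = -3: the equation forces x = 3, but y > x fails since -3 ≤ 3.
  • y = -2: the equation forces x = 6, but y > x fails since -2 ≤ 6.
  • y = -1: the equation forces x = 9, but y > x fails since -1 ≤ 9.
  • y = 0: the equation forces x = 12, but y > x fails since 0 ≤ 12.
  • y = 1: the equation forces x = 15, but y > x fails since 1 ≤ 15.
  • y = 2: the equation forces x = 18, but y > x fails since 2 ≤ 18.
  • y = 3: the equation forces x = 21, but y > x fails since 3 ≤ 21.
  • y = 4: the equation forces x = 24, but y > x fails since 4 ≤ 24.
Every case fails, so no integer solution exists.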